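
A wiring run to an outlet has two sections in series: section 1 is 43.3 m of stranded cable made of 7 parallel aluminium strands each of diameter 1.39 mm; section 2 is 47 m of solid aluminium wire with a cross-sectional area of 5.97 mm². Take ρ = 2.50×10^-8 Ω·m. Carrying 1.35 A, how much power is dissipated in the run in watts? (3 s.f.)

Section 1: A_strand = π(6.9500e-04)² = 1.517e-06 m²; R₁ = ρL/(N·A_s) = (2.50×10^-8)(43.3)/(7×1.517e-06) = 0.1019 Ω
Section 2: A = 5.97 mm² = 5.970e-06 m²
R₂ = (2.50×10^-8)(47)/(5.970e-06) = 0.1968 Ω
R = R₁ + R₂ = 0.2987 Ω
P = I²R = (1.35)² × 0.2987 = 0.544 W

0.544 W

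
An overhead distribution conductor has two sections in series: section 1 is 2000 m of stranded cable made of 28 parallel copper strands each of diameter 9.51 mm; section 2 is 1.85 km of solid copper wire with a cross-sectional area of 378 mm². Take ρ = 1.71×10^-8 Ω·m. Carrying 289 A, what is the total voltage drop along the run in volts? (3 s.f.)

Section 1: A_strand = π(4.7550e-03)² = 7.103e-05 m²; R₁ = ρL/(N·A_s) = (1.71×10^-8)(2000)/(28×7.103e-05) = 0.0172 Ω
Section 2: A = 378 mm² = 3.780e-04 m²
R₂ = (1.71×10^-8)(1850)/(3.780e-04) = 0.08369 Ω
R = R₁ + R₂ = 0.1009 Ω
V = IR = 289 × 0.1009 = 29.2 V

29.2 V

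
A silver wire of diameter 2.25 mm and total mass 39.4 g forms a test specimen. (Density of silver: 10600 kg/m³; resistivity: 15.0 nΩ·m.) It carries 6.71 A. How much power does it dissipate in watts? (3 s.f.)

ρ = 15.0 nΩ·m = 1.50×10^-8 Ω·m
A = π(d/2)² = π(1.1250e-03 m)² = 3.9761e-06 m²
L = m/(density·A) = 0.0394/(10600×3.9761e-06) = 0.9348 m
R = ρL/A = (1.50×10^-8)(0.9348)/(3.9761e-06) = 0.003527 Ω
P = I²R = (6.71)² × 0.003527 = 0.159 W

0.159 W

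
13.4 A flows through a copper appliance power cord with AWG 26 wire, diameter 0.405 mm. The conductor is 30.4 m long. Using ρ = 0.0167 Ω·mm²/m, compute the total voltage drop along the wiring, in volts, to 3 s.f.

ρ = 0.0167 Ω·mm²/m = 1.67×10^-8 Ω·m
A = π(0.405/2 mm)² = π(2.0250e-04 m)² = 1.288e-07 m²
R = ρL/A = (1.67×10^-8)(30.4)/(1.288e-07) = 3.941 Ω
V = IR = 13.4 × 3.941 = 52.8 V

52.8 V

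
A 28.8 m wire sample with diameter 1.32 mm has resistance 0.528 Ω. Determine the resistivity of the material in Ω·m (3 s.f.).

A = π(d/2)² = π(6.6000e-04 m)² = 1.368e-06 m²
ρ = RA/L = (0.528)(1.368e-06)/(28.8) = 2.51×10^-8 Ω·m

2.51×10^-8 Ω·m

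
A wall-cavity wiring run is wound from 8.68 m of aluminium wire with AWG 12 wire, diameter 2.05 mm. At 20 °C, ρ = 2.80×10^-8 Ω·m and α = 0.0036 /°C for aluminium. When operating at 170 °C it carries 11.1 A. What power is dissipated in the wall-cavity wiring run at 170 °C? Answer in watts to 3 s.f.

A = π(2.05/2 mm)² = π(1.0250e-03 m)² = 3.301e-06 m²
R₍20₎ = ρL/A = (2.80×10^-8)(8.68)/(3.301e-06) = 0.07363 Ω
R₍170₎ = R₍20₎(1 + αΔT) = 0.07363 × (1 + 0.0036×150) = 0.1134 Ω
P = I²R = (11.1)² × 0.1134 = 14.0 W

14.0 W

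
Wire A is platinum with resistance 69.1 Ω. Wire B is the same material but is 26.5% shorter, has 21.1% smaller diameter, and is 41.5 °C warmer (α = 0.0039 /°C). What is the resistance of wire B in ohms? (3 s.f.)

94.8 Ω

R ∝ ρL/d² with ρ ∝ (1+αΔT), so R_B/R_A = (1 − 26.5/100) × (1 − 21.1/100)⁻² × (1 + 0.0039×41.5)
= 0.735 × 1.606 × 1.162 = 1.372
R_B = 1.372 × 69.1 = 94.8 Ω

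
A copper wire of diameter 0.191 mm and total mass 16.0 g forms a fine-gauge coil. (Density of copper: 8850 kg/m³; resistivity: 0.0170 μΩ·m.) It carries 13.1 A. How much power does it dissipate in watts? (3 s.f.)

6420 W

ρ = 0.0170 μΩ·m = 1.70×10^-8 Ω·m
A = π(d/2)² = π(9.5500e-05 m)² = 2.8652e-08 m²
L = m/(density·A) = 0.016/(8850×2.8652e-08) = 63.1 m
R = ρL/A = (1.70×10^-8)(63.1)/(2.8652e-08) = 37.44 Ω
P = I²R = (13.1)² × 37.44 = 6420 W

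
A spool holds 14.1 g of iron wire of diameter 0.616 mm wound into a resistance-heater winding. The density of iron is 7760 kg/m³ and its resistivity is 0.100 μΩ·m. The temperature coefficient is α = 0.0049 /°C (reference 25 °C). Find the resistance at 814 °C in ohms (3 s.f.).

ρ = 0.100 μΩ·m = 1.00×10^-7 Ω·m
A = π(d/2)² = π(3.0800e-04 m)² = 2.9802e-07 m²
L = m/(density·A) = 0.0141/(7760×2.9802e-07) = 6.097 m
R = ρL/A = (1.00×10^-7)(6.097)/(2.9802e-07) = 2.046 Ω
R(814 °C) = 2.046 × (1 + 0.0049×789) = 9.95 Ω

9.95 Ω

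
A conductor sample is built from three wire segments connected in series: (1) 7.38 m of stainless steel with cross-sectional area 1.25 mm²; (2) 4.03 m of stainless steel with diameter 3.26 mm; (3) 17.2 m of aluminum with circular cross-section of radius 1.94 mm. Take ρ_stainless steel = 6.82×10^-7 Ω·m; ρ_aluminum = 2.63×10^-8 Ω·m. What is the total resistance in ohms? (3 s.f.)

4.39 Ω

Seg 1: A = 1.25 mm² = 1.250e-06 m²
R_1 = (6.82×10^-7)(7.38)/(1.250e-06) = 4.027 Ω
Seg 2: A = π(d/2)² = π(1.6300e-03 m)² = 8.347e-06 m²
R_2 = (6.82×10^-7)(4.03)/(8.347e-06) = 0.3293 Ω
Seg 3: A = πr² = π(1.9400e-03 m)² = 1.182e-05 m²
R_3 = (2.63×10^-8)(17.2)/(1.182e-05) = 0.03826 Ω
R_total = R_1 + R_2 + R_3 = 4.39 Ω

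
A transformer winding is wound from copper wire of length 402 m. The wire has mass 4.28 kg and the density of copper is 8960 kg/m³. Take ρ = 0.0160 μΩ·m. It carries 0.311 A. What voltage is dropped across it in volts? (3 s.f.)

ρ = 0.0160 μΩ·m = 1.60×10^-8 Ω·m
A = m/(density·L) = 4.28/(8960×402) = 1.1883e-06 m²
R = ρL/A = (1.60×10^-8)(402)/(1.1883e-06) = 5.413 Ω
V = IR = 0.311 × 5.413 = 1.68 V

1.68 V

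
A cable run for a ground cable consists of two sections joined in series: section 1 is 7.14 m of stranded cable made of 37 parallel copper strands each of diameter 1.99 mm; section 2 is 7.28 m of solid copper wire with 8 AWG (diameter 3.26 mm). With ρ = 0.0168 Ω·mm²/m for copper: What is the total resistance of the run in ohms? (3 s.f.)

0.0157 Ω

ρ = 0.0168 Ω·mm²/m = 1.68×10^-8 Ω·m
Section 1: A_strand = π(9.9500e-04)² = 3.110e-06 m²; R₁ = ρL/(N·A_s) = (1.68×10^-8)(7.14)/(37×3.110e-06) = 0.001042 Ω
Section 2: A = π(3.26/2 mm)² = π(1.6300e-03 m)² = 8.347e-06 m²
R₂ = (1.68×10^-8)(7.28)/(8.347e-06) = 0.01465 Ω
R = R₁ + R₂ = 0.0157 Ω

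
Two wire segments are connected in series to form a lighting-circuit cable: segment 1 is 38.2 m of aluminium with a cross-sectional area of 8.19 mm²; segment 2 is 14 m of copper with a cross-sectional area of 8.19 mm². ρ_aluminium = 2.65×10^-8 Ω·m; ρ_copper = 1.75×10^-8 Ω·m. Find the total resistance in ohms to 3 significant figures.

Segment 1: A = 8.19 mm² = 8.190e-06 m²
R₁ = ρL/A = (2.65×10^-8)(38.2)/(8.190e-06) = 0.1236 Ω
R₂ = (1.75×10^-8)(14)/(8.190e-06) = 0.02991 Ω
R = R₁ + R₂ = 0.154 Ω

0.154 Ω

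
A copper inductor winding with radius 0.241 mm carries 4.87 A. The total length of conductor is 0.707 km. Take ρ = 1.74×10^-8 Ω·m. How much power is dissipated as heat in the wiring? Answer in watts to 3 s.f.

1600 W

A = πr² = π(2.4100e-04 m)² = 1.825e-07 m²
R = ρL/A = (1.74×10^-8)(707)/(1.825e-07) = 67.42 Ω
P = I²R = (4.87)² × 67.42 = 1600 W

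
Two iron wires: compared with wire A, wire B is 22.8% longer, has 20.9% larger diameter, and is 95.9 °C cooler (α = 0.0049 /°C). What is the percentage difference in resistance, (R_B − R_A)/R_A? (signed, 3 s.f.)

R ∝ ρL/d² with ρ ∝ (1+αΔT), so R_B/R_A = (1 + 22.8/100) × (1 + 20.9/100)⁻² × (1 − 0.0049×95.9)
= 1.228 × 0.6841 × 0.5301 = 0.4453
(R_B − R_A)/R_A = 0.4453 − 1 = -55.5%

-55.5%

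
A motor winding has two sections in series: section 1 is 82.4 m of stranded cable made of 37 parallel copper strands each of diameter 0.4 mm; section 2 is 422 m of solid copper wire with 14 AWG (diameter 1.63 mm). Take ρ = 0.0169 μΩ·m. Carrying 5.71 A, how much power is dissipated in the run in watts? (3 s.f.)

121 W

ρ = 0.0169 μΩ·m = 1.69×10^-8 Ω·m
Section 1: A_strand = π(2.0000e-04)² = 1.257e-07 m²; R₁ = ρL/(N·A_s) = (1.69×10^-8)(82.4)/(37×1.257e-07) = 0.2995 Ω
Section 2: A = π(1.63/2 mm)² = π(8.1500e-04 m)² = 2.087e-06 m²
R₂ = (1.69×10^-8)(422)/(2.087e-06) = 3.418 Ω
R = R₁ + R₂ = 3.717 Ω
P = I²R = (5.71)² × 3.717 = 121 W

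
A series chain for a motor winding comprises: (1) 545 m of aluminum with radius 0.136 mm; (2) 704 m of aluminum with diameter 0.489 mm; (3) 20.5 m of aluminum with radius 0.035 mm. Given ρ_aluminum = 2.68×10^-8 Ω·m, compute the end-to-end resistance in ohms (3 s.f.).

495 Ω

Seg 1: A = πr² = π(1.3600e-04 m)² = 5.811e-08 m²
R_1 = (2.68×10^-8)(545)/(5.811e-08) = 251.4 Ω
Seg 2: A = π(d/2)² = π(2.4450e-04 m)² = 1.878e-07 m²
R_2 = (2.68×10^-8)(704)/(1.878e-07) = 100.5 Ω
Seg 3: A = πr² = π(3.5000e-05 m)² = 3.848e-09 m²
R_3 = (2.68×10^-8)(20.5)/(3.848e-09) = 142.8 Ω
R_total = R_1 + R_2 + R_3 = 495 Ω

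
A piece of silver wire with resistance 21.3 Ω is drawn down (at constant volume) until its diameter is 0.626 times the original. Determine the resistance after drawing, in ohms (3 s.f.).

Volume constant ⇒ L' = L/r² with r = 0.626. R' = ρL'/A' = ρ(L/r²)/(πr²d₀²/4) = R/r⁴.
R' = 6.512 × 21.3 = 139 Ω

139 Ω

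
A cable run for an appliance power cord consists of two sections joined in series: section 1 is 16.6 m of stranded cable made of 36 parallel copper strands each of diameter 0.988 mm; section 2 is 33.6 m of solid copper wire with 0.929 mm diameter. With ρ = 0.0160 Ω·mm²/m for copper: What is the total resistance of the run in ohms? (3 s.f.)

0.803 Ω

ρ = 0.0160 Ω·mm²/m = 1.60×10^-8 Ω·m
Section 1: A_strand = π(4.9400e-04)² = 7.667e-07 m²; R₁ = ρL/(N·A_s) = (1.60×10^-8)(16.6)/(36×7.667e-07) = 0.009623 Ω
Section 2: A = π(d/2)² = π(4.6450e-04 m)² = 6.778e-07 m²
R₂ = (1.60×10^-8)(33.6)/(6.778e-07) = 0.7931 Ω
R = R₁ + R₂ = 0.803 Ω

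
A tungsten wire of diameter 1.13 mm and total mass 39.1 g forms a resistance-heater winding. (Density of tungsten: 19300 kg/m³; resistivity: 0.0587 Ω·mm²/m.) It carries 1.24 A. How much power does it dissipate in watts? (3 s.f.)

0.182 W

ρ = 0.0587 Ω·mm²/m = 5.87×10^-8 Ω·m
A = π(d/2)² = π(5.6500e-04 m)² = 1.0029e-06 m²
L = m/(density·A) = 0.0391/(19300×1.0029e-06) = 2.02 m
R = ρL/A = (5.87×10^-8)(2.02)/(1.0029e-06) = 0.1182 Ω
P = I²R = (1.24)² × 0.1182 = 0.182 W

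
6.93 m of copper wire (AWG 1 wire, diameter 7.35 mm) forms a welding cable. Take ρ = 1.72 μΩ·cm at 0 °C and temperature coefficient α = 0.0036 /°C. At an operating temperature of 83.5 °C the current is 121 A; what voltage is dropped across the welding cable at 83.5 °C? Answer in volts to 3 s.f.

ρ = 1.72 μΩ·cm = 1.72×10^-8 Ω·m
A = π(7.35/2 mm)² = π(3.6750e-03 m)² = 4.243e-05 m²
R₍0₎ = ρL/A = (1.72×10^-8)(6.93)/(4.243e-05) = 0.002809 Ω
R₍83.5₎ = R₍0₎(1 + αΔT) = 0.002809 × (1 + 0.0036×83.5) = 0.003654 Ω
V = IR = 121 × 0.003654 = 0.442 V

0.442 V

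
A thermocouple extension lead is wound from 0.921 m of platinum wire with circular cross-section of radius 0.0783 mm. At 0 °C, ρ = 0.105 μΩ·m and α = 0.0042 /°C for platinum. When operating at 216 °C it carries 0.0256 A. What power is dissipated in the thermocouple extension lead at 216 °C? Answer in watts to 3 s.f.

0.00628 W

ρ = 0.105 μΩ·m = 1.05×10^-7 Ω·m
A = πr² = π(7.8300e-05 m)² = 1.926e-08 m²
R₍0₎ = ρL/A = (1.05×10^-7)(0.921)/(1.926e-08) = 5.021 Ω
R₍216₎ = R₍0₎(1 + αΔT) = 5.021 × (1 + 0.0042×216) = 9.576 Ω
P = I²R = (0.0256)² × 9.576 = 0.00628 W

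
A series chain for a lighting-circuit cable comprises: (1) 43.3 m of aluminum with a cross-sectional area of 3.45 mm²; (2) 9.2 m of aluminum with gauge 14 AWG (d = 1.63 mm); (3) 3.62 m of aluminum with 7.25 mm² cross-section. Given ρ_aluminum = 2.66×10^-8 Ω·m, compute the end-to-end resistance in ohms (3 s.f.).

0.464 Ω

Seg 1: A = 3.45 mm² = 3.450e-06 m²
R_1 = (2.66×10^-8)(43.3)/(3.450e-06) = 0.3338 Ω
Seg 2: A = π(1.63/2 mm)² = π(8.1500e-04 m)² = 2.087e-06 m²
R_2 = (2.66×10^-8)(9.2)/(2.087e-06) = 0.1173 Ω
Seg 3: A = 7.25 mm² = 7.250e-06 m²
R_3 = (2.66×10^-8)(3.62)/(7.250e-06) = 0.01328 Ω
R_total = R_1 + R_2 + R_3 = 0.464 Ω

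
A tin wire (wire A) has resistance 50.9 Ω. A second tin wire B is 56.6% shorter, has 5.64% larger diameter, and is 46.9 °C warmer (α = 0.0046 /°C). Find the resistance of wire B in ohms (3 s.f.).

24.1 Ω

R ∝ ρL/d² with ρ ∝ (1+αΔT), so R_B/R_A = (1 − 56.6/100) × (1 + 5.64/100)⁻² × (1 + 0.0046×46.9)
= 0.434 × 0.8961 × 1.216 = 0.4728
R_B = 0.4728 × 50.9 = 24.1 Ω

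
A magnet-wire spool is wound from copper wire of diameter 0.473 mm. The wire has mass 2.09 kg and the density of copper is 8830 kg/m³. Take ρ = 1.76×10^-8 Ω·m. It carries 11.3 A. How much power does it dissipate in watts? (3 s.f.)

A = π(d/2)² = π(2.3650e-04 m)² = 1.7572e-07 m²
L = m/(density·A) = 2.09/(8830×1.7572e-07) = 1347 m
R = ρL/A = (1.76×10^-8)(1347)/(1.7572e-07) = 134.9 Ω
P = I²R = (11.3)² × 134.9 = 17200 W

17200 W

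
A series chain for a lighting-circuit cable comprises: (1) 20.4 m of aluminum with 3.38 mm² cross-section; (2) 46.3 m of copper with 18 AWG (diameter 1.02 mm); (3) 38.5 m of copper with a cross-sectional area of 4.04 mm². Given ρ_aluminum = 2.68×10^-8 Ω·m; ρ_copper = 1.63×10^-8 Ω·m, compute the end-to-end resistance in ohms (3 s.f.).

Seg 1: A = 3.38 mm² = 3.380e-06 m²
R_1 = (2.68×10^-8)(20.4)/(3.380e-06) = 0.1618 Ω
Seg 2: A = π(1.02/2 mm)² = π(5.1000e-04 m)² = 8.171e-07 m²
R_2 = (1.63×10^-8)(46.3)/(8.171e-07) = 0.9236 Ω
Seg 3: A = 4.04 mm² = 4.040e-06 m²
R_3 = (1.63×10^-8)(38.5)/(4.040e-06) = 0.1553 Ω
R_total = R_1 + R_2 + R_3 = 1.24 Ω

1.24 Ω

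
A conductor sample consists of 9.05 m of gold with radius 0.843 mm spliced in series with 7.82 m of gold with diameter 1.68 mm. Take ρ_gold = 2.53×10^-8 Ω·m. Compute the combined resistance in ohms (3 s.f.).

Segment 1: A = πr² = π(8.4300e-04 m)² = 2.233e-06 m²
R₁ = ρL/A = (2.53×10^-8)(9.05)/(2.233e-06) = 0.1026 Ω
Segment 2: A = π(d/2)² = π(8.4000e-04 m)² = 2.217e-06 m²
R₂ = (2.53×10^-8)(7.82)/(2.217e-06) = 0.08925 Ω
R = R₁ + R₂ = 0.192 Ω

0.192 Ω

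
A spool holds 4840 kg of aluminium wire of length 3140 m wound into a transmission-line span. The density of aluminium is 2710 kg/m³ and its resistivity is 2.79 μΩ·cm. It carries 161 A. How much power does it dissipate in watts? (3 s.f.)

ρ = 2.79 μΩ·cm = 2.79×10^-8 Ω·m
A = m/(density·L) = 4840/(2710×3140) = 5.6878e-04 m²
R = ρL/A = (2.79×10^-8)(3140)/(5.6878e-04) = 0.154 Ω
P = I²R = (161)² × 0.154 = 3990 W

3990 W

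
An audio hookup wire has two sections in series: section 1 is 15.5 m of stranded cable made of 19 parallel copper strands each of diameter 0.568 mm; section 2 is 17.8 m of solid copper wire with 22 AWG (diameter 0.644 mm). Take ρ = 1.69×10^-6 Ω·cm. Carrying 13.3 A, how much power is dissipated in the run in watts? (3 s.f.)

173 W

ρ = 1.69×10^-6 Ω·cm = 1.69×10^-8 Ω·m
Section 1: A_strand = π(2.8400e-04)² = 2.534e-07 m²; R₁ = ρL/(N·A_s) = (1.69×10^-8)(15.5)/(19×2.534e-07) = 0.05441 Ω
Section 2: A = π(0.644/2 mm)² = π(3.2200e-04 m)² = 3.257e-07 m²
R₂ = (1.69×10^-8)(17.8)/(3.257e-07) = 0.9235 Ω
R = R₁ + R₂ = 0.9779 Ω
P = I²R = (13.3)² × 0.9779 = 173 W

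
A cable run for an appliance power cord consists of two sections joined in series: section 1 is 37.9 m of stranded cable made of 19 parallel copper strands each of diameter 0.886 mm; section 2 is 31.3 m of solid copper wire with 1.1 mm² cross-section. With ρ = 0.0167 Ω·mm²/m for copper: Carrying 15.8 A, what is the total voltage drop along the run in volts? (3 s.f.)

8.36 V

ρ = 0.0167 Ω·mm²/m = 1.67×10^-8 Ω·m
Section 1: A_strand = π(4.4300e-04)² = 6.165e-07 m²; R₁ = ρL/(N·A_s) = (1.67×10^-8)(37.9)/(19×6.165e-07) = 0.05403 Ω
Section 2: A = 1.1 mm² = 1.100e-06 m²
R₂ = (1.67×10^-8)(31.3)/(1.100e-06) = 0.4752 Ω
R = R₁ + R₂ = 0.5292 Ω
V = IR = 15.8 × 0.5292 = 8.36 V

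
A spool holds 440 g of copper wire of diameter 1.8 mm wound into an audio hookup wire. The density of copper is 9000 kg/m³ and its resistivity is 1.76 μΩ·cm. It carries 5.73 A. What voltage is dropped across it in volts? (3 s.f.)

0.761 V

ρ = 1.76 μΩ·cm = 1.76×10^-8 Ω·m
A = π(d/2)² = π(9.0000e-04 m)² = 2.5447e-06 m²
L = m/(density·A) = 0.44/(9000×2.5447e-06) = 19.21 m
R = ρL/A = (1.76×10^-8)(19.21)/(2.5447e-06) = 0.1329 Ω
V = IR = 5.73 × 0.1329 = 0.761 V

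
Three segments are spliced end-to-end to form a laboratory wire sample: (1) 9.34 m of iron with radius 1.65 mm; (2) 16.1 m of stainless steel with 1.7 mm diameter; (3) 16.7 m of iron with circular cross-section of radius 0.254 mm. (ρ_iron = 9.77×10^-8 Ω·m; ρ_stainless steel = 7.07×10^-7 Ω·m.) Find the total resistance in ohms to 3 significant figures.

13.2 Ω

Seg 1: A = πr² = π(1.6500e-03 m)² = 8.553e-06 m²
R_1 = (9.77×10^-8)(9.34)/(8.553e-06) = 0.1067 Ω
Seg 2: A = π(d/2)² = π(8.5000e-04 m)² = 2.270e-06 m²
R_2 = (7.07×10^-7)(16.1)/(2.270e-06) = 5.015 Ω
Seg 3: A = πr² = π(2.5400e-04 m)² = 2.027e-07 m²
R_3 = (9.77×10^-8)(16.7)/(2.027e-07) = 8.05 Ω
R_total = R_1 + R_2 + R_3 = 13.2 Ω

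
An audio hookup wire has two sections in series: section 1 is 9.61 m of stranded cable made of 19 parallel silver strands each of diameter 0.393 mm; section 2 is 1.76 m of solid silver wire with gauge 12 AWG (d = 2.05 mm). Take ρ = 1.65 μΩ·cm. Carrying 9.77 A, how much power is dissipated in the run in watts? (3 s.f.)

ρ = 1.65 μΩ·cm = 1.65×10^-8 Ω·m
Section 1: A_strand = π(1.9650e-04)² = 1.213e-07 m²; R₁ = ρL/(N·A_s) = (1.65×10^-8)(9.61)/(19×1.213e-07) = 0.0688 Ω
Section 2: A = π(2.05/2 mm)² = π(1.0250e-03 m)² = 3.301e-06 m²
R₂ = (1.65×10^-8)(1.76)/(3.301e-06) = 0.008798 Ω
R = R₁ + R₂ = 0.0776 Ω
P = I²R = (9.77)² × 0.0776 = 7.41 W

7.41 W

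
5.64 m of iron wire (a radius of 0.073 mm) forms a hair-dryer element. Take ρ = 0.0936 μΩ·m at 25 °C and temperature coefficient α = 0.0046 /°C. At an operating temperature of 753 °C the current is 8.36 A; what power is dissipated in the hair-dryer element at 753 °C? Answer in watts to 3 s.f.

9580 W

ρ = 0.0936 μΩ·m = 9.36×10^-8 Ω·m
A = πr² = π(7.3000e-05 m)² = 1.674e-08 m²
R₍25₎ = ρL/A = (9.36×10^-8)(5.64)/(1.674e-08) = 31.53 Ω
R₍753₎ = R₍25₎(1 + αΔT) = 31.53 × (1 + 0.0046×728) = 137.1 Ω
P = I²R = (8.36)² × 137.1 = 9580 W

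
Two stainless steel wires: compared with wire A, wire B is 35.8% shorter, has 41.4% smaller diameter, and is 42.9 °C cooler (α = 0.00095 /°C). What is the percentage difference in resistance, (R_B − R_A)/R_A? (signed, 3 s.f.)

79.3%

R ∝ ρL/d² with ρ ∝ (1+αΔT), so R_B/R_A = (1 − 35.8/100) × (1 − 41.4/100)⁻² × (1 − 0.00095×42.9)
= 0.642 × 2.912 × 0.9593 = 1.793
(R_B − R_A)/R_A = 1.793 − 1 = 79.3%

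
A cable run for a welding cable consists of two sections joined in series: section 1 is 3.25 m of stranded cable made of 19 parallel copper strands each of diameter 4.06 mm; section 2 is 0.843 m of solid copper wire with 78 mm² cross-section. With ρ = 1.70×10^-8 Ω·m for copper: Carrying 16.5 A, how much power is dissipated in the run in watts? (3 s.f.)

Section 1: A_strand = π(2.0300e-03)² = 1.295e-05 m²; R₁ = ρL/(N·A_s) = (1.70×10^-8)(3.25)/(19×1.295e-05) = 2.246×10^-4 Ω
Section 2: A = 78 mm² = 7.800e-05 m²
R₂ = (1.70×10^-8)(0.843)/(7.800e-05) = 1.837×10^-4 Ω
R = R₁ + R₂ = 4.083×10^-4 Ω
P = I²R = (16.5)² × 4.083×10^-4 = 0.111 W

0.111 W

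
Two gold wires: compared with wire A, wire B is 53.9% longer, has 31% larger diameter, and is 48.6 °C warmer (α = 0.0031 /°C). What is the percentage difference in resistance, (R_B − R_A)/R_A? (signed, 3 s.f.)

3.19%

R ∝ ρL/d² with ρ ∝ (1+αΔT), so R_B/R_A = (1 + 53.9/100) × (1 + 31/100)⁻² × (1 + 0.0031×48.6)
= 1.539 × 0.5827 × 1.151 = 1.032
(R_B − R_A)/R_A = 1.032 − 1 = 3.19%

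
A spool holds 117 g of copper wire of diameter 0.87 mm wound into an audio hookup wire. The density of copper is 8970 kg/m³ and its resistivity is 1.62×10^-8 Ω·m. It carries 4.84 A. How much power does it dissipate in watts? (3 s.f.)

A = π(d/2)² = π(4.3500e-04 m)² = 5.9447e-07 m²
L = m/(density·A) = 0.117/(8970×5.9447e-07) = 21.94 m
R = ρL/A = (1.62×10^-8)(21.94)/(5.9447e-07) = 0.5979 Ω
P = I²R = (4.84)² × 0.5979 = 14.0 W

14.0 W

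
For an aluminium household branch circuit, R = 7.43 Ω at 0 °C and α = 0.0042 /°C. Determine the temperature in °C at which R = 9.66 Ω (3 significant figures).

71.5 °C

R = R₀(1 + α(T − T₀)) ⇒ T = T₀ + (R/R₀ − 1)/α
T = 0 + (9.66/7.43 − 1)/0.0042 = 0 + (0.3001)/0.0042 = 71.5 °C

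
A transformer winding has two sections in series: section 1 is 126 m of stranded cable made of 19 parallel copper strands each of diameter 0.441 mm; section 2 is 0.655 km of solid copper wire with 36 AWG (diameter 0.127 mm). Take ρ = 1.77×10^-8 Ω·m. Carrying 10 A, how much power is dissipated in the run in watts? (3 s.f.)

91600 W

Section 1: A_strand = π(2.2050e-04)² = 1.527e-07 m²; R₁ = ρL/(N·A_s) = (1.77×10^-8)(126)/(19×1.527e-07) = 0.7685 Ω
Section 2: A = π(0.127/2 mm)² = π(6.3500e-05 m)² = 1.267e-08 m²
R₂ = (1.77×10^-8)(655)/(1.267e-08) = 915.2 Ω
R = R₁ + R₂ = 916 Ω
P = I²R = (10)² × 916 = 91600 W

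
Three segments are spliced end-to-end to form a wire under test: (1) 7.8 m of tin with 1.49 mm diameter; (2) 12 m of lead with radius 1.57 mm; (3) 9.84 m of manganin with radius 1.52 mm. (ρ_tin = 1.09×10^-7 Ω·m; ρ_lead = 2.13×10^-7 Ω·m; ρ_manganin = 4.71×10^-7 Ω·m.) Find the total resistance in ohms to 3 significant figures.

1.46 Ω

Seg 1: A = π(d/2)² = π(7.4500e-04 m)² = 1.744e-06 m²
R_1 = (1.09×10^-7)(7.8)/(1.744e-06) = 0.4876 Ω
Seg 2: A = πr² = π(1.5700e-03 m)² = 7.744e-06 m²
R_2 = (2.13×10^-7)(12)/(7.744e-06) = 0.3301 Ω
Seg 3: A = πr² = π(1.5200e-03 m)² = 7.258e-06 m²
R_3 = (4.71×10^-7)(9.84)/(7.258e-06) = 0.6385 Ω
R_total = R_1 + R_2 + R_3 = 1.46 Ω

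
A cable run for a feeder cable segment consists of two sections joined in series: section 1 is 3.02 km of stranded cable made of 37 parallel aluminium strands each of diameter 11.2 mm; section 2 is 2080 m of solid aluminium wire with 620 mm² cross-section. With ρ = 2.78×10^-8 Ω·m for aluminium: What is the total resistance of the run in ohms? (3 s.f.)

0.116 Ω

Section 1: A_strand = π(5.6000e-03)² = 9.852e-05 m²; R₁ = ρL/(N·A_s) = (2.78×10^-8)(3020)/(37×9.852e-05) = 0.02303 Ω
Section 2: A = 620 mm² = 6.200e-04 m²
R₂ = (2.78×10^-8)(2080)/(6.200e-04) = 0.09326 Ω
R = R₁ + R₂ = 0.116 Ω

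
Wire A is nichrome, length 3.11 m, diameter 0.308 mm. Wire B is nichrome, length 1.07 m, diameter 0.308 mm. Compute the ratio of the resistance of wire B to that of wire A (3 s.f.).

0.344

R ∝ ρL/d², so R_B/R_A = (L_B/L_A)
= (1.07/3.11) = 0.344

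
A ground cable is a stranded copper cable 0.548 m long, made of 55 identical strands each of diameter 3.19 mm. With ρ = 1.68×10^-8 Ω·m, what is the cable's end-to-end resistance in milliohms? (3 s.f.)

0.0209 mΩ

A_strand = π(1.5950e-03 m)² = 7.992e-06 m²
R_strand = ρL/A = (1.68×10^-8)(0.548)/(7.992e-06) = 0.001152 Ω
R_total = R_strand/N = 0.001152/55 = 0.0209 mΩ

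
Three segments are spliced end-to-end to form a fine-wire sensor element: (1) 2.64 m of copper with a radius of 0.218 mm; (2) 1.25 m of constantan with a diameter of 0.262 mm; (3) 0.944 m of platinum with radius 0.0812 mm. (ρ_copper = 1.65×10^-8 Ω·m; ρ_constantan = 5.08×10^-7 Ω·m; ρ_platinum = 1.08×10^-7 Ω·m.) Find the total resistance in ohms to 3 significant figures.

17.0 Ω

Seg 1: A = πr² = π(2.1800e-04 m)² = 1.493e-07 m²
R_1 = (1.65×10^-8)(2.64)/(1.493e-07) = 0.2918 Ω
Seg 2: A = π(d/2)² = π(1.3100e-04 m)² = 5.391e-08 m²
R_2 = (5.08×10^-7)(1.25)/(5.391e-08) = 11.78 Ω
Seg 3: A = πr² = π(8.1200e-05 m)² = 2.071e-08 m²
R_3 = (1.08×10^-7)(0.944)/(2.071e-08) = 4.922 Ω
R_total = R_1 + R_2 + R_3 = 17.0 Ω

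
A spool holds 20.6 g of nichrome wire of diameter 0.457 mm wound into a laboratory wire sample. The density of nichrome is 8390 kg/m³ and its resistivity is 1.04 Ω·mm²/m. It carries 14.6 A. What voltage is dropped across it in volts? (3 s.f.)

1390 V

ρ = 1.04 Ω·mm²/m = 1.04×10^-6 Ω·m
A = π(d/2)² = π(2.2850e-04 m)² = 1.6403e-07 m²
L = m/(density·A) = 0.0206/(8390×1.6403e-07) = 14.97 m
R = ρL/A = (1.04×10^-6)(14.97)/(1.6403e-07) = 94.91 Ω
V = IR = 14.6 × 94.91 = 1390 V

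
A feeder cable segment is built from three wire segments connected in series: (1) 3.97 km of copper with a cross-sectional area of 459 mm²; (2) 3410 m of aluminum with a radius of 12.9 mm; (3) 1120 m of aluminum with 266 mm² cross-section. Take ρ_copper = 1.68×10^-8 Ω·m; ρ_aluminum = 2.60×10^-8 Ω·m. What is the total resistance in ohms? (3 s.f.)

0.424 Ω

Seg 1: A = 459 mm² = 4.590e-04 m²
R_1 = (1.68×10^-8)(3970)/(4.590e-04) = 0.1453 Ω
Seg 2: A = πr² = π(1.2900e-02 m)² = 5.228e-04 m²
R_2 = (2.60×10^-8)(3410)/(5.228e-04) = 0.1696 Ω
Seg 3: A = 266 mm² = 2.660e-04 m²
R_3 = (2.60×10^-8)(1120)/(2.660e-04) = 0.1095 Ω
R_total = R_1 + R_2 + R_3 = 0.424 Ω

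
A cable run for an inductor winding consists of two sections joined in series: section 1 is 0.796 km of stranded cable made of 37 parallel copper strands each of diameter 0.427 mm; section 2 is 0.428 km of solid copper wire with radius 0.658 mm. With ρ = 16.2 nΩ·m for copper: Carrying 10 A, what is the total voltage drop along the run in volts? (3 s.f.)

75.3 V

ρ = 16.2 nΩ·m = 1.62×10^-8 Ω·m
Section 1: A_strand = π(2.1350e-04)² = 1.432e-07 m²; R₁ = ρL/(N·A_s) = (1.62×10^-8)(796)/(37×1.432e-07) = 2.434 Ω
Section 2: A = πr² = π(6.5800e-04 m)² = 1.360e-06 m²
R₂ = (1.62×10^-8)(428)/(1.360e-06) = 5.097 Ω
R = R₁ + R₂ = 7.531 Ω
V = IR = 10 × 7.531 = 75.3 V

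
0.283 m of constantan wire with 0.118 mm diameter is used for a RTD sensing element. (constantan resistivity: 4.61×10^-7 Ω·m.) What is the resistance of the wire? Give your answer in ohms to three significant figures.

11.9 Ω

A = π(d/2)² = π(5.9000e-05 m)² = 1.094e-08 m²
R = ρL/A = (4.61×10^-7)(0.283 m)/(1.094e-08 m²) = 11.9 Ω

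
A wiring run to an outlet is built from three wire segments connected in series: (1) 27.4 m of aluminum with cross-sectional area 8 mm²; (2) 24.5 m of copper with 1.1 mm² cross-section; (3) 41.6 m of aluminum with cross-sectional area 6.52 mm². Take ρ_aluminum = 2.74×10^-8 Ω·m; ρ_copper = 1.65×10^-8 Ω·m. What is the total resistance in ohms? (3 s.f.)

Seg 1: A = 8 mm² = 8.000e-06 m²
R_1 = (2.74×10^-8)(27.4)/(8.000e-06) = 0.09384 Ω
Seg 2: A = 1.1 mm² = 1.100e-06 m²
R_2 = (1.65×10^-8)(24.5)/(1.100e-06) = 0.3675 Ω
Seg 3: A = 6.52 mm² = 6.520e-06 m²
R_3 = (2.74×10^-8)(41.6)/(6.520e-06) = 0.1748 Ω
R_total = R_1 + R_2 + R_3 = 0.636 Ω

0.636 Ω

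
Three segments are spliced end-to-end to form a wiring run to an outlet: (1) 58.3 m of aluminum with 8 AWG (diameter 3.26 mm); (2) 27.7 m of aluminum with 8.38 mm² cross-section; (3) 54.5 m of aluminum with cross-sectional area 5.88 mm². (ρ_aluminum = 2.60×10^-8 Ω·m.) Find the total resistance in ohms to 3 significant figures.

0.509 Ω

Seg 1: A = π(3.26/2 mm)² = π(1.6300e-03 m)² = 8.347e-06 m²
R_1 = (2.60×10^-8)(58.3)/(8.347e-06) = 0.1816 Ω
Seg 2: A = 8.38 mm² = 8.380e-06 m²
R_2 = (2.60×10^-8)(27.7)/(8.380e-06) = 0.08594 Ω
Seg 3: A = 5.88 mm² = 5.880e-06 m²
R_3 = (2.60×10^-8)(54.5)/(5.880e-06) = 0.241 Ω
R_total = R_1 + R_2 + R_3 = 0.509 Ω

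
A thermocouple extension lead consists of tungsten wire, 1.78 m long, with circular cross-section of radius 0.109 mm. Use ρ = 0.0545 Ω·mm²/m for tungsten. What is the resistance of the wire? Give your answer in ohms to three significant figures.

2.60 Ω

ρ = 0.0545 Ω·mm²/m = 5.45×10^-8 Ω·m
A = πr² = π(1.0900e-04 m)² = 3.733e-08 m²
R = ρL/A = (5.45×10^-8)(1.78 m)/(3.733e-08 m²) = 2.60 Ω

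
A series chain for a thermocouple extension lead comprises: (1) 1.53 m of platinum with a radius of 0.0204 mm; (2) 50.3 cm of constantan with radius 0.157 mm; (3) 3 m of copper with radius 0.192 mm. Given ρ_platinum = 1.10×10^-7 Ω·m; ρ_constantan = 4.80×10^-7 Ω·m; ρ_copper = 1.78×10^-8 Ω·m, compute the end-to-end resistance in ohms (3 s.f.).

Seg 1: A = πr² = π(2.0400e-05 m)² = 1.307e-09 m²
R_1 = (1.10×10^-7)(1.53)/(1.307e-09) = 128.7 Ω
Seg 2: A = πr² = π(1.5700e-04 m)² = 7.744e-08 m²
R_2 = (4.80×10^-7)(0.503)/(7.744e-08) = 3.118 Ω
Seg 3: A = πr² = π(1.9200e-04 m)² = 1.158e-07 m²
R_3 = (1.78×10^-8)(3)/(1.158e-07) = 0.4611 Ω
R_total = R_1 + R_2 + R_3 = 132 Ω

132 Ω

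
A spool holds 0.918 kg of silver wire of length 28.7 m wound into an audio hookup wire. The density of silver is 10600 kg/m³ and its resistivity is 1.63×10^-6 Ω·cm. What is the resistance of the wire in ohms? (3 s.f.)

0.155 Ω

ρ = 1.63×10^-6 Ω·cm = 1.63×10^-8 Ω·m
A = m/(density·L) = 0.918/(10600×28.7) = 3.0176e-06 m²
R = ρL/A = (1.63×10^-8)(28.7)/(3.0176e-06) = 0.155 Ω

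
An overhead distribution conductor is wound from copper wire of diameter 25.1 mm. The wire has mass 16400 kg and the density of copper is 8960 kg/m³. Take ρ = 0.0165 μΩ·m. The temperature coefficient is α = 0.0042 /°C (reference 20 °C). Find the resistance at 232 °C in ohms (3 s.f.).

0.233 Ω

ρ = 0.0165 μΩ·m = 1.65×10^-8 Ω·m
A = π(d/2)² = π(1.2550e-02 m)² = 4.9481e-04 m²
L = m/(density·A) = 16400/(8960×4.9481e-04) = 3699 m
R = ρL/A = (1.65×10^-8)(3699)/(4.9481e-04) = 0.1234 Ω
R(232 °C) = 0.1234 × (1 + 0.0042×212) = 0.233 Ω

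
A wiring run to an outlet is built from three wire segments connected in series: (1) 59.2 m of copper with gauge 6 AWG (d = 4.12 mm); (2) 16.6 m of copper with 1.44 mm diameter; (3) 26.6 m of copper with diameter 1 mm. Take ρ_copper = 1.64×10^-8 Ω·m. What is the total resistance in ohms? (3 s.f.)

Seg 1: A = π(4.12/2 mm)² = π(2.0600e-03 m)² = 1.333e-05 m²
R_1 = (1.64×10^-8)(59.2)/(1.333e-05) = 0.07283 Ω
Seg 2: A = π(d/2)² = π(7.2000e-04 m)² = 1.629e-06 m²
R_2 = (1.64×10^-8)(16.6)/(1.629e-06) = 0.1672 Ω
Seg 3: A = π(d/2)² = π(5.0000e-04 m)² = 7.854e-07 m²
R_3 = (1.64×10^-8)(26.6)/(7.854e-07) = 0.5554 Ω
R_total = R_1 + R_2 + R_3 = 0.795 Ω

0.795 Ω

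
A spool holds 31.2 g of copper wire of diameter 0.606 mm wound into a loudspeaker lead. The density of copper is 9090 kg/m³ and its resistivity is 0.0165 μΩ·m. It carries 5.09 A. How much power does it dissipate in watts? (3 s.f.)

17.6 W

ρ = 0.0165 μΩ·m = 1.65×10^-8 Ω·m
A = π(d/2)² = π(3.0300e-04 m)² = 2.8843e-07 m²
L = m/(density·A) = 0.0312/(9090×2.8843e-07) = 11.9 m
R = ρL/A = (1.65×10^-8)(11.9)/(2.8843e-07) = 0.6808 Ω
P = I²R = (5.09)² × 0.6808 = 17.6 W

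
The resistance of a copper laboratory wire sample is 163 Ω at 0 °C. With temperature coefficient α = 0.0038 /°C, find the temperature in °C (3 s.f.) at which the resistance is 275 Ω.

R = R₀(1 + α(T − T₀)) ⇒ T = T₀ + (R/R₀ − 1)/α
T = 0 + (275/163 − 1)/0.0038 = 0 + (0.6871)/0.0038 = 181 °C

181 °C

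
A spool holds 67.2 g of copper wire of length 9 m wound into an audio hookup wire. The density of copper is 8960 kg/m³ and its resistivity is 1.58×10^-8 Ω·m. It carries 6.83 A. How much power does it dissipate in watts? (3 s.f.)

A = m/(density·L) = 0.0672/(8960×9) = 8.3333e-07 m²
R = ρL/A = (1.58×10^-8)(9)/(8.3333e-07) = 0.1706 Ω
P = I²R = (6.83)² × 0.1706 = 7.96 W

7.96 W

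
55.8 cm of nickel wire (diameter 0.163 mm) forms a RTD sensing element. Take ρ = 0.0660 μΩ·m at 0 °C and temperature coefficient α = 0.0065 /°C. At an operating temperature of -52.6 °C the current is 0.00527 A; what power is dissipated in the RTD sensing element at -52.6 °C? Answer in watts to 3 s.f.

ρ = 0.0660 μΩ·m = 6.60×10^-8 Ω·m
A = π(d/2)² = π(8.1500e-05 m)² = 2.087e-08 m²
R₍0₎ = ρL/A = (6.60×10^-8)(0.558)/(2.087e-08) = 1.765 Ω
R₍-52.6₎ = R₍0₎(1 + αΔT) = 1.765 × (1 + 0.0065×-52.6) = 1.161 Ω
P = I²R = (0.00527)² × 1.161 = 3.23×10^-5 W

3.23×10^-5 W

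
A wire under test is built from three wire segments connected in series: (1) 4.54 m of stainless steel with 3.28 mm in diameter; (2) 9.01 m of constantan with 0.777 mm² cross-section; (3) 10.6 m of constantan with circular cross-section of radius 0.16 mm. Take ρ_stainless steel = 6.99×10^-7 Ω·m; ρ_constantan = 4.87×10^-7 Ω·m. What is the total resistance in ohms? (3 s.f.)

70.2 Ω

Seg 1: A = π(d/2)² = π(1.6400e-03 m)² = 8.450e-06 m²
R_1 = (6.99×10^-7)(4.54)/(8.450e-06) = 0.3756 Ω
Seg 2: A = 0.777 mm² = 7.770e-07 m²
R_2 = (4.87×10^-7)(9.01)/(7.770e-07) = 5.647 Ω
Seg 3: A = πr² = π(1.6000e-04 m)² = 8.042e-08 m²
R_3 = (4.87×10^-7)(10.6)/(8.042e-08) = 64.19 Ω
R_total = R_1 + R_2 + R_3 = 70.2 Ω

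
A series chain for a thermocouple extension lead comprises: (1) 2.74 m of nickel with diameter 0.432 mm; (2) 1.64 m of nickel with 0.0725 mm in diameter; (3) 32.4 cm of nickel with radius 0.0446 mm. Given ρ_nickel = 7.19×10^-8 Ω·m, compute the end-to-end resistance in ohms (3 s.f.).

Seg 1: A = π(d/2)² = π(2.1600e-04 m)² = 1.466e-07 m²
R_1 = (7.19×10^-8)(2.74)/(1.466e-07) = 1.344 Ω
Seg 2: A = π(d/2)² = π(3.6250e-05 m)² = 4.128e-09 m²
R_2 = (7.19×10^-8)(1.64)/(4.128e-09) = 28.56 Ω
Seg 3: A = πr² = π(4.4600e-05 m)² = 6.249e-09 m²
R_3 = (7.19×10^-8)(0.324)/(6.249e-09) = 3.728 Ω
R_total = R_1 + R_2 + R_3 = 33.6 Ω

33.6 Ω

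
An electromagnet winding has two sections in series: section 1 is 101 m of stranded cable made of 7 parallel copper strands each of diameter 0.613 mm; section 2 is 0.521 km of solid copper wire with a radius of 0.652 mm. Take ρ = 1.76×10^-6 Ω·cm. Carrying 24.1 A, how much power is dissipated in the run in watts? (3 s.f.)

ρ = 1.76×10^-6 Ω·cm = 1.76×10^-8 Ω·m
Section 1: A_strand = π(3.0650e-04)² = 2.951e-07 m²; R₁ = ρL/(N·A_s) = (1.76×10^-8)(101)/(7×2.951e-07) = 0.8604 Ω
Section 2: A = πr² = π(6.5200e-04 m)² = 1.336e-06 m²
R₂ = (1.76×10^-8)(521)/(1.336e-06) = 6.866 Ω
R = R₁ + R₂ = 7.726 Ω
P = I²R = (24.1)² × 7.726 = 4490 W

4490 W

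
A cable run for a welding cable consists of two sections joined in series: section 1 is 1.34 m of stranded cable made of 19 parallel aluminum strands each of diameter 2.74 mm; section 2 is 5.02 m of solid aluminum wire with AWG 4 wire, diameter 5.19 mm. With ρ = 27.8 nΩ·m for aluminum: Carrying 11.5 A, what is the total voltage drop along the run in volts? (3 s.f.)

ρ = 27.8 nΩ·m = 2.78×10^-8 Ω·m
Section 1: A_strand = π(1.3700e-03)² = 5.896e-06 m²; R₁ = ρL/(N·A_s) = (2.78×10^-8)(1.34)/(19×5.896e-06) = 3.325×10^-4 Ω
Section 2: A = π(5.19/2 mm)² = π(2.5950e-03 m)² = 2.116e-05 m²
R₂ = (2.78×10^-8)(5.02)/(2.116e-05) = 0.006597 Ω
R = R₁ + R₂ = 0.006929 Ω
V = IR = 11.5 × 0.006929 = 0.0797 V

0.0797 V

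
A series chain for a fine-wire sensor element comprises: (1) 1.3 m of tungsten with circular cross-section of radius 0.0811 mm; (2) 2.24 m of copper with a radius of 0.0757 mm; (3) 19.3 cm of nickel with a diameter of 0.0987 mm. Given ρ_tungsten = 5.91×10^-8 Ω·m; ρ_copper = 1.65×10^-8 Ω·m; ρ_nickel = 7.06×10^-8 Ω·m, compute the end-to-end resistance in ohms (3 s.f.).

Seg 1: A = πr² = π(8.1100e-05 m)² = 2.066e-08 m²
R_1 = (5.91×10^-8)(1.3)/(2.066e-08) = 3.718 Ω
Seg 2: A = πr² = π(7.5700e-05 m)² = 1.800e-08 m²
R_2 = (1.65×10^-8)(2.24)/(1.800e-08) = 2.053 Ω
Seg 3: A = π(d/2)² = π(4.9350e-05 m)² = 7.651e-09 m²
R_3 = (7.06×10^-8)(0.193)/(7.651e-09) = 1.781 Ω
R_total = R_1 + R_2 + R_3 = 7.55 Ω

7.55 Ω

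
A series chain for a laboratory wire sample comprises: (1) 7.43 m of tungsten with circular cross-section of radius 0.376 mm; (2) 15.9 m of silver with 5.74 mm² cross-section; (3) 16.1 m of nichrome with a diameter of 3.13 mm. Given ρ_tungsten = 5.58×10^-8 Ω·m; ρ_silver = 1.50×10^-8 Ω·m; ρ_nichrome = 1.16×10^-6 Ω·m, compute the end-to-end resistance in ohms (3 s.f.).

3.40 Ω

Seg 1: A = πr² = π(3.7600e-04 m)² = 4.441e-07 m²
R_1 = (5.58×10^-8)(7.43)/(4.441e-07) = 0.9335 Ω
Seg 2: A = 5.74 mm² = 5.740e-06 m²
R_2 = (1.50×10^-8)(15.9)/(5.740e-06) = 0.04155 Ω
Seg 3: A = π(d/2)² = π(1.5650e-03 m)² = 7.694e-06 m²
R_3 = (1.16×10^-6)(16.1)/(7.694e-06) = 2.427 Ω
R_total = R_1 + R_2 + R_3 = 3.40 Ω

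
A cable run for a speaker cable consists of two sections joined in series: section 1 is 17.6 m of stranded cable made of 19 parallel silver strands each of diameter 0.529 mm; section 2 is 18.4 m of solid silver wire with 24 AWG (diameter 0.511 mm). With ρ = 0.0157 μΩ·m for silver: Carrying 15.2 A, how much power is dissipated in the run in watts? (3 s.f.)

341 W

ρ = 0.0157 μΩ·m = 1.57×10^-8 Ω·m
Section 1: A_strand = π(2.6450e-04)² = 2.198e-07 m²; R₁ = ρL/(N·A_s) = (1.57×10^-8)(17.6)/(19×2.198e-07) = 0.06617 Ω
Section 2: A = π(0.511/2 mm)² = π(2.5550e-04 m)² = 2.051e-07 m²
R₂ = (1.57×10^-8)(18.4)/(2.051e-07) = 1.409 Ω
R = R₁ + R₂ = 1.475 Ω
P = I²R = (15.2)² × 1.475 = 341 W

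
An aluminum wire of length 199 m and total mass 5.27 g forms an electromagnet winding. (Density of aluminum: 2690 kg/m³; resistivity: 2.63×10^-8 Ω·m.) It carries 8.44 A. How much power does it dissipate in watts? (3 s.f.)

A = m/(density·L) = 0.00527/(2690×199) = 9.8448e-09 m²
R = ρL/A = (2.63×10^-8)(199)/(9.8448e-09) = 531.6 Ω
P = I²R = (8.44)² × 531.6 = 37900 W

37900 W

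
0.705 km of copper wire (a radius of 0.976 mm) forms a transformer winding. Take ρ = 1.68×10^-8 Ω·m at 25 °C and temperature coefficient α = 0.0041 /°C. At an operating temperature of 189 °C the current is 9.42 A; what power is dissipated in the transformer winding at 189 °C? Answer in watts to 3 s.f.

587 W

A = πr² = π(9.7600e-04 m)² = 2.993e-06 m²
R₍25₎ = ρL/A = (1.68×10^-8)(705)/(2.993e-06) = 3.958 Ω
R₍189₎ = R₍25₎(1 + αΔT) = 3.958 × (1 + 0.0041×164) = 6.619 Ω
P = I²R = (9.42)² × 6.619 = 587 W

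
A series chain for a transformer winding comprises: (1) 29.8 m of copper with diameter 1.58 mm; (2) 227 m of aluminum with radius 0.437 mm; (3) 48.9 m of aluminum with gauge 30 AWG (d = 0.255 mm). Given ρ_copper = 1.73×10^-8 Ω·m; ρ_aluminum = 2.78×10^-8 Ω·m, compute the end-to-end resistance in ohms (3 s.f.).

Seg 1: A = π(d/2)² = π(7.9000e-04 m)² = 1.961e-06 m²
R_1 = (1.73×10^-8)(29.8)/(1.961e-06) = 0.2629 Ω
Seg 2: A = πr² = π(4.3700e-04 m)² = 5.999e-07 m²
R_2 = (2.78×10^-8)(227)/(5.999e-07) = 10.52 Ω
Seg 3: A = π(0.255/2 mm)² = π(1.2750e-04 m)² = 5.107e-08 m²
R_3 = (2.78×10^-8)(48.9)/(5.107e-08) = 26.62 Ω
R_total = R_1 + R_2 + R_3 = 37.4 Ω

37.4 Ω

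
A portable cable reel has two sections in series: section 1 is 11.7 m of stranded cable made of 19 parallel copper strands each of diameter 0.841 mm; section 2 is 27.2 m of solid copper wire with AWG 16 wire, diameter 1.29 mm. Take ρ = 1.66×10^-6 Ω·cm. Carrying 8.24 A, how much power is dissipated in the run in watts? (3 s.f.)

24.7 W

ρ = 1.66×10^-6 Ω·cm = 1.66×10^-8 Ω·m
Section 1: A_strand = π(4.2050e-04)² = 5.555e-07 m²; R₁ = ρL/(N·A_s) = (1.66×10^-8)(11.7)/(19×5.555e-07) = 0.0184 Ω
Section 2: A = π(1.29/2 mm)² = π(6.4500e-04 m)² = 1.307e-06 m²
R₂ = (1.66×10^-8)(27.2)/(1.307e-06) = 0.3455 Ω
R = R₁ + R₂ = 0.3639 Ω
P = I²R = (8.24)² × 0.3639 = 24.7 W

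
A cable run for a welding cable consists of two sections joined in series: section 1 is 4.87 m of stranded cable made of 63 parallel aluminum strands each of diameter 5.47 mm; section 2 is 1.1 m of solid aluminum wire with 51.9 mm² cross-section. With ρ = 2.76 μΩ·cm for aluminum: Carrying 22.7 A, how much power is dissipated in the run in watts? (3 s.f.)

ρ = 2.76 μΩ·cm = 2.76×10^-8 Ω·m
Section 1: A_strand = π(2.7350e-03)² = 2.350e-05 m²; R₁ = ρL/(N·A_s) = (2.76×10^-8)(4.87)/(63×2.350e-05) = 9.079×10^-5 Ω
Section 2: A = 51.9 mm² = 5.190e-05 m²
R₂ = (2.76×10^-8)(1.1)/(5.190e-05) = 5.850×10^-4 Ω
R = R₁ + R₂ = 6.758×10^-4 Ω
P = I²R = (22.7)² × 6.758×10^-4 = 0.348 W

0.348 W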